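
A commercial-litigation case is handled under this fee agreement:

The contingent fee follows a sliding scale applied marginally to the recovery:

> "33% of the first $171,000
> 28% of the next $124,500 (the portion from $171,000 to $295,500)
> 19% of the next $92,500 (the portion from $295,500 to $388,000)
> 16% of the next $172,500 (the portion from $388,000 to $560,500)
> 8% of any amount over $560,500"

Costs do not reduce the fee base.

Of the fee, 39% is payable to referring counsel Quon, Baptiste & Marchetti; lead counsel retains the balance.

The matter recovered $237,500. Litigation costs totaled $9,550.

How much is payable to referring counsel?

Fee base is the gross recovery, $237,500; costs are reimbursed separately.
First $171,000 at 33% = $56,430.00
Remaining $66,500 at 28% = $18,620.00
Fee: $56,430.00 + $18,620.00 = $75,050.00
Referral share: 39% of $75,050.00 = $29,269.50; lead counsel retains $75,050.00 − $29,269.50 = $45,780.50.

$29,269.50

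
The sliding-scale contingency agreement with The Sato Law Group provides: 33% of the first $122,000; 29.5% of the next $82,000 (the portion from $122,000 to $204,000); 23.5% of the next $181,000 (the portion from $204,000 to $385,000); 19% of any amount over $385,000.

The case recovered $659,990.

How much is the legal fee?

$159,233.10

First $122,000 at 33% = $40,260.00
Next $82,000 at 29.5% = $24,190.00
Next $181,000 at 23.5% = $42,535.00
Remaining $274,990 at 19% = $52,248.10
Fee: $40,260.00 + $24,190.00 + $42,535.00 + $52,248.10 = $159,233.10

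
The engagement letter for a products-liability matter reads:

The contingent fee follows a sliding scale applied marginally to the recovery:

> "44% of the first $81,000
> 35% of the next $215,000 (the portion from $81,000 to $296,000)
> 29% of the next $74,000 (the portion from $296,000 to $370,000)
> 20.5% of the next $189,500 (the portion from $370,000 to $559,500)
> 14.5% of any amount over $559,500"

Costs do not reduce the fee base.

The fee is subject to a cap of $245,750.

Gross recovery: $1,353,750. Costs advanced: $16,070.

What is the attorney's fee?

Fee base is the gross recovery, $1,353,750; costs are reimbursed separately.
First $81,000 at 44% = $35,640.00
Next $215,000 at 35% = $75,250.00
Next $74,000 at 29% = $21,460.00
Next $189,500 at 20.5% = $38,847.50
Remaining $794,250 at 14.5% = $115,166.25
Fee: $35,640.00 + $75,250.00 + $21,460.00 + $38,847.50 + $115,166.25 = $286,363.75
$286,363.75 exceeds the $245,750 cap, so the fee is capped at $245,750.00.

$245,750.00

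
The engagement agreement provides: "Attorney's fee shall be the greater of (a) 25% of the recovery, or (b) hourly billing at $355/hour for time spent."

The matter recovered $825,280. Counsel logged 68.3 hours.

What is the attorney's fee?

$206,320.00

(a) 25% of $825,280 = $206,320.00
(b) 68.3 × $355 = $24,246.50
The greater is (a): $206,320.00.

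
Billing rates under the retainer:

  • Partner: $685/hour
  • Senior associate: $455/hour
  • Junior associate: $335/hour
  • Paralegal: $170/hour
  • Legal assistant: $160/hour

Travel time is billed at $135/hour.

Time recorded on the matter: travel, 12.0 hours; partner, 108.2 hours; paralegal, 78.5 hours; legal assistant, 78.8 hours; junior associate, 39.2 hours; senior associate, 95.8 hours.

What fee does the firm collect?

Partner: 108.2 × $685 = $74,117.00
Senior associate: 95.8 × $455 = $43,589.00
Junior associate: 39.2 × $335 = $13,132.00
Paralegal: 78.5 × $170 = $13,345.00
Legal assistant: 78.8 × $160 = $12,608.00
Subtotal: $74,117.00 + $43,589.00 + $13,132.00 + $13,345.00 + $12,608.00 = $156,791.00
Travel: 12.0 × $135 = $1,620.00
Total: $156,791.00 + $1,620.00 = $158,411.00

$158,411.00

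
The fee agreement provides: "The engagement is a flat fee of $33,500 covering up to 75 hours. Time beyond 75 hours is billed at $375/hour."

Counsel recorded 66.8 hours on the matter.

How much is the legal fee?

66.8 hours is within the 75-hour scope; only the flat fee applies.

$33,500.00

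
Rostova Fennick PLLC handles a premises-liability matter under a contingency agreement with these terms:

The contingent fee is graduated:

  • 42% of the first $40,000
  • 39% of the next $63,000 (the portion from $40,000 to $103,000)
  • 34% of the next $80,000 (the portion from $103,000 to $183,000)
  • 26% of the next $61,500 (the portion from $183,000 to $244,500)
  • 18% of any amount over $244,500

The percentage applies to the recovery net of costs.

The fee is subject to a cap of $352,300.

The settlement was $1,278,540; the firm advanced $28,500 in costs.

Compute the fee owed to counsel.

Fee base (net of costs): $1,278,540 − $28,500 = $1,250,040
First $40,000 at 42% = $16,800.00
Next $63,000 at 39% = $24,570.00
Next $80,000 at 34% = $27,200.00
Next $61,500 at 26% = $15,990.00
Remaining $1,005,540 at 18% = $180,997.20
Fee: $16,800.00 + $24,570.00 + $27,200.00 + $15,990.00 + $180,997.20 = $265,557.20
$265,557.20 is under the $352,300 cap.

$265,557.20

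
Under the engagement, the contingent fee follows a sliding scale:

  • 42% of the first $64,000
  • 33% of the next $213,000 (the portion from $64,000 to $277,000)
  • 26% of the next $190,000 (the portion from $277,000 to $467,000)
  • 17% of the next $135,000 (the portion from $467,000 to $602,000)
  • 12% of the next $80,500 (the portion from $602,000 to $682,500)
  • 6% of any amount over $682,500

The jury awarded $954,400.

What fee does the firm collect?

First $64,000 at 42% = $26,880.00
Next $213,000 at 33% = $70,290.00
Next $190,000 at 26% = $49,400.00
Next $135,000 at 17% = $22,950.00
Next $80,500 at 12% = $9,660.00
Remaining $271,900 at 6% = $16,314.00
Fee: $26,880.00 + $70,290.00 + $49,400.00 + $22,950.00 + $9,660.00 + $16,314.00 = $195,494.00

$195,494.00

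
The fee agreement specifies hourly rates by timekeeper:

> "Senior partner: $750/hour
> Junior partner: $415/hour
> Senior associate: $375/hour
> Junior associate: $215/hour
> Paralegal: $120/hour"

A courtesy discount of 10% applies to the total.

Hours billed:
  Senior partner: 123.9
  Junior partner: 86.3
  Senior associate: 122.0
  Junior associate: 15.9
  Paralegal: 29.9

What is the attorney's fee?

Senior partner: 123.9 × $750 = $92,925.00
Junior partner: 86.3 × $415 = $35,814.50
Senior associate: 122.0 × $375 = $45,750.00
Junior associate: 15.9 × $215 = $3,418.50
Paralegal: 29.9 × $120 = $3,588.00
Subtotal: $181,496.00
Less 10% discount: −$18,149.60
Total: $181,496.00 − $18,149.60 = $163,346.40

$163,346.40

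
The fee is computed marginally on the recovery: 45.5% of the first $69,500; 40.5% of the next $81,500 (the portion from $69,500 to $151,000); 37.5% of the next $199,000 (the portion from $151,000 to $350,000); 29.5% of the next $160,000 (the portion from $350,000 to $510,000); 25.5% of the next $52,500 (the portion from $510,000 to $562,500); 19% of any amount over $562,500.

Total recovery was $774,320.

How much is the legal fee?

$240,088.30

First $69,500 at 45.5% = $31,622.50
Next $81,500 at 40.5% = $33,007.50
Next $199,000 at 37.5% = $74,625.00
Next $160,000 at 29.5% = $47,200.00
Next $52,500 at 25.5% = $13,387.50
Remaining $211,820 at 19% = $40,245.80
Fee: $31,622.50 + $33,007.50 + $74,625.00 + $47,200.00 + $13,387.50 + $40,245.80 = $240,088.30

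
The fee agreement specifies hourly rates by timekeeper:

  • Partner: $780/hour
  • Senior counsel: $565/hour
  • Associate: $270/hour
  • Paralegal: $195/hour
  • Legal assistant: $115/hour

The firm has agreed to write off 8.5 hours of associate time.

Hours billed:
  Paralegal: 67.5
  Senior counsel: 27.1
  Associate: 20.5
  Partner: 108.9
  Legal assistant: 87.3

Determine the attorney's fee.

Partner: 108.9 × $780 = $84,942.00
Senior counsel: 27.1 × $565 = $15,311.50
Associate: 20.5 × $270 = $5,535.00
Paralegal: 67.5 × $195 = $13,162.50
Legal assistant: 87.3 × $115 = $10,039.50
Subtotal: $128,990.50
Write-off: 8.5 × $270 = $2,295.00
Total: $128,990.50 − $2,295.00 = $126,695.50

$126,695.50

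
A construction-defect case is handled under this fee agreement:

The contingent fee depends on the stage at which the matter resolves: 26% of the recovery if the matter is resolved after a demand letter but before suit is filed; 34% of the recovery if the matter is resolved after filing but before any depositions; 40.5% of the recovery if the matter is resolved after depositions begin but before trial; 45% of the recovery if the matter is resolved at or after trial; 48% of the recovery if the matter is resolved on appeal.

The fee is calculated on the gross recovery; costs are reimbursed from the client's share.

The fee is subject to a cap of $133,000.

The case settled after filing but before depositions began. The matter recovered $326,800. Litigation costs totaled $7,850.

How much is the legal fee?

Fee base is the gross recovery, $326,800; costs are reimbursed separately.
The matter settled after filing but before depositions began, so the 34% rate applies.
$326,800 × 34% = $111,112.00
$111,112.00 is under the $133,000 cap.

$111,112.00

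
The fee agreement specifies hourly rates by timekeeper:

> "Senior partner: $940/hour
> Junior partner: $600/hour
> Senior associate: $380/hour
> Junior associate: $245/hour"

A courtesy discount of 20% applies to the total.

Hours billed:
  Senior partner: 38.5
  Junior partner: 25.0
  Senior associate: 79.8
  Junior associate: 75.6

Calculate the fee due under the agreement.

$80,028.80

Senior partner: 38.5 × $940 = $36,190.00
Junior partner: 25.0 × $600 = $15,000.00
Senior associate: 79.8 × $380 = $30,324.00
Junior associate: 75.6 × $245 = $18,522.00
Subtotal: $100,036.00
Less 20% discount: −$20,007.20
Total: $100,036.00 − $20,007.20 = $80,028.80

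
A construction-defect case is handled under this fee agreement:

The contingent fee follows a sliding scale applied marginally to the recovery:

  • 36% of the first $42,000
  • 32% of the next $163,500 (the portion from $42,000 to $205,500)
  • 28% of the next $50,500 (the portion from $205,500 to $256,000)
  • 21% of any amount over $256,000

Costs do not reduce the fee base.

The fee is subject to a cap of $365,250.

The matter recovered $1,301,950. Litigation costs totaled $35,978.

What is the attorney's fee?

$301,229.50

Fee base is the gross recovery, $1,301,950; costs are reimbursed separately.
First $42,000 at 36% = $15,120.00
Next $163,500 at 32% = $52,320.00
Next $50,500 at 28% = $14,140.00
Remaining $1,045,950 at 21% = $219,649.50
Fee: $15,120.00 + $52,320.00 + $14,140.00 + $219,649.50 = $301,229.50
$301,229.50 is under the $365,250 cap.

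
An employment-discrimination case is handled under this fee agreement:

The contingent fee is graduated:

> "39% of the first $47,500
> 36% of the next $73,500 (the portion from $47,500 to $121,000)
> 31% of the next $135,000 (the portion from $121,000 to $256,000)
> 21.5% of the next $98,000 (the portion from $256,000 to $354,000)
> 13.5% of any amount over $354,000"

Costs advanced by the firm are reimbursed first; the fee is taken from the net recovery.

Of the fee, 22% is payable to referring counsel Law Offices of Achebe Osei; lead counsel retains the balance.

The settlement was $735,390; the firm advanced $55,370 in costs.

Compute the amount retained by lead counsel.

$118,495.81

Fee base (net of costs): $735,390 − $55,370 = $680,020
First $47,500 at 39% = $18,525.00
Next $73,500 at 36% = $26,460.00
Next $135,000 at 31% = $41,850.00
Next $98,000 at 21.5% = $21,070.00
Remaining $326,020 at 13.5% = $44,012.70
Fee: $18,525.00 + $26,460.00 + $41,850.00 + $21,070.00 + $44,012.70 = $151,917.70
Referral share: 22% of $151,917.70 = $33,421.89; lead counsel retains $151,917.70 − $33,421.89 = $118,495.81.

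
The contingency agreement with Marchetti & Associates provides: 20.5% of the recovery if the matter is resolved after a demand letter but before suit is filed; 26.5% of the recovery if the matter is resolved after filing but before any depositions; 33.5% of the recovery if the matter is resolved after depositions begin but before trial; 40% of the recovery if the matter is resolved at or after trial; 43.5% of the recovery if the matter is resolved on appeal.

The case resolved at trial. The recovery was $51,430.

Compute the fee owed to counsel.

The matter resolved at trial, so the 40% rate applies.
$51,430 × 40% = $20,572.00

$20,572.00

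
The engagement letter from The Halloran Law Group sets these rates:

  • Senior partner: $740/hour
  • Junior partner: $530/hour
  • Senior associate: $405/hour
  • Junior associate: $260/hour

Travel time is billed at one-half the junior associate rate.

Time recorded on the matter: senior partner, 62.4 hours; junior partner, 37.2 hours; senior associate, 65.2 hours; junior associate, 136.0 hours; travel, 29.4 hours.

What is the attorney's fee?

$131,480.00

Senior partner: 62.4 × $740 = $46,176.00
Junior partner: 37.2 × $530 = $19,716.00
Senior associate: 65.2 × $405 = $26,406.00
Junior associate: 136.0 × $260 = $35,360.00
Subtotal: $46,176.00 + $19,716.00 + $26,406.00 + $35,360.00 = $127,658.00
Travel: 29.4 × ($260 ÷ 2) = 29.4 × $130.00 = $3,822.00
Total: $127,658.00 + $3,822.00 = $131,480.00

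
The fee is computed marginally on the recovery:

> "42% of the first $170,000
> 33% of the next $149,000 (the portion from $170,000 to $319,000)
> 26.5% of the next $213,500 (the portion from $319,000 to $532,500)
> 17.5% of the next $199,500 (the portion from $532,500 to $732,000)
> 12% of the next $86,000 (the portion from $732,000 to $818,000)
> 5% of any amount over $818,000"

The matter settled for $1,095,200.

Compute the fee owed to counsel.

$236,240.00

First $170,000 at 42% = $71,400.00
Next $149,000 at 33% = $49,170.00
Next $213,500 at 26.5% = $56,577.50
Next $199,500 at 17.5% = $34,912.50
Next $86,000 at 12% = $10,320.00
Remaining $277,200 at 5% = $13,860.00
Fee: $71,400.00 + $49,170.00 + $56,577.50 + $34,912.50 + $10,320.00 + $13,860.00 = $236,240.00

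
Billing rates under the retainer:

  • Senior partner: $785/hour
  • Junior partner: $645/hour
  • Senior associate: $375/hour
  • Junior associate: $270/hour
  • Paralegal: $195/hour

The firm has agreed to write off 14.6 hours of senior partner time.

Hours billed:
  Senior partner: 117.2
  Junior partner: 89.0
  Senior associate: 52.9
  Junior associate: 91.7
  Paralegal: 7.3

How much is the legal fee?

Senior partner: 117.2 × $785 = $92,002.00
Junior partner: 89.0 × $645 = $57,405.00
Senior associate: 52.9 × $375 = $19,837.50
Junior associate: 91.7 × $270 = $24,759.00
Paralegal: 7.3 × $195 = $1,423.50
Subtotal: $195,427.00
Write-off: 14.6 × $785 = $11,461.00
Total: $195,427.00 − $11,461.00 = $183,966.00

$183,966.00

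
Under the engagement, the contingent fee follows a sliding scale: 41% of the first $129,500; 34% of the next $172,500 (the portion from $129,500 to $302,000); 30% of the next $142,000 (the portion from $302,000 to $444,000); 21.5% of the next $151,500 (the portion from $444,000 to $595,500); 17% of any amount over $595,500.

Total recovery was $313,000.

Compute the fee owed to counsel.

$115,045.00

First $129,500 at 41% = $53,095.00
Next $172,500 at 34% = $58,650.00
Remaining $11,000 at 30% = $3,300.00
Fee: $53,095.00 + $58,650.00 + $3,300.00 = $115,045.00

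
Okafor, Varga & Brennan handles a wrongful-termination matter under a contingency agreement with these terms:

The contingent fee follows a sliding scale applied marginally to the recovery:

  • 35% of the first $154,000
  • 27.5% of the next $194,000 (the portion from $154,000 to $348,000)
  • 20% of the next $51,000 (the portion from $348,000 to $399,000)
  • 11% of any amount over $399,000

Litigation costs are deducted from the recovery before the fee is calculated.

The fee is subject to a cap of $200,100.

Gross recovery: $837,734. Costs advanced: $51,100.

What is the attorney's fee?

Fee base (net of costs): $837,734 − $51,100 = $786,634
First $154,000 at 35% = $53,900.00
Next $194,000 at 27.5% = $53,350.00
Next $51,000 at 20% = $10,200.00
Remaining $387,634 at 11% = $42,639.74
Fee: $53,900.00 + $53,350.00 + $10,200.00 + $42,639.74 = $160,089.74
$160,089.74 is under the $200,100 cap.

$160,089.74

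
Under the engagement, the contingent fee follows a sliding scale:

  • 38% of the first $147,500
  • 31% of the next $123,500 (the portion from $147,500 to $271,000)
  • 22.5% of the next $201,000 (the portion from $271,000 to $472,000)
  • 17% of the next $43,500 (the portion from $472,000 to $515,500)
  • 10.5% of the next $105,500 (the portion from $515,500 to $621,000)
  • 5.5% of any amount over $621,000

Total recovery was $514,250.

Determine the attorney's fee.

$146,742.50

First $147,500 at 38% = $56,050.00
Next $123,500 at 31% = $38,285.00
Next $201,000 at 22.5% = $45,225.00
Remaining $42,250 at 17% = $7,182.50
Fee: $56,050.00 + $38,285.00 + $45,225.00 + $7,182.50 = $146,742.50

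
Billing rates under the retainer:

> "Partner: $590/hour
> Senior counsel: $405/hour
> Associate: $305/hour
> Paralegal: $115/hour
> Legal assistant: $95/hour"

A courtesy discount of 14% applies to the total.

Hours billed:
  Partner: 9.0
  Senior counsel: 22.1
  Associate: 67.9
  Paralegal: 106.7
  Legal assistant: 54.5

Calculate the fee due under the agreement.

Partner: 9.0 × $590 = $5,310.00
Senior counsel: 22.1 × $405 = $8,950.50
Associate: 67.9 × $305 = $20,709.50
Paralegal: 106.7 × $115 = $12,270.50
Legal assistant: 54.5 × $95 = $5,177.50
Subtotal: $52,418.00
Less 14% discount: −$7,338.52
Total: $52,418.00 − $7,338.52 = $45,079.48

$45,079.48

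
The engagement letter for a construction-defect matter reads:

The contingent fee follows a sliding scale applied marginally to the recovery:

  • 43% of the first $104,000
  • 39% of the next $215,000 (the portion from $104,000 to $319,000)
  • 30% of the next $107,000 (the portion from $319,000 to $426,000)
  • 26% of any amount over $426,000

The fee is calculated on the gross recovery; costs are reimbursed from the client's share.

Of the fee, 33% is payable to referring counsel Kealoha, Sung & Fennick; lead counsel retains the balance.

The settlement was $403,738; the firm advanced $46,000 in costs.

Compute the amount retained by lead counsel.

$103,174.24

Fee base is the gross recovery, $403,738; costs are reimbursed separately.
First $104,000 at 43% = $44,720.00
Next $215,000 at 39% = $83,850.00
Remaining $84,738 at 30% = $25,421.40
Fee: $44,720.00 + $83,850.00 + $25,421.40 = $153,991.40
Referral share: 33% of $153,991.40 = $50,817.16; lead counsel retains $153,991.40 − $50,817.16 = $103,174.24.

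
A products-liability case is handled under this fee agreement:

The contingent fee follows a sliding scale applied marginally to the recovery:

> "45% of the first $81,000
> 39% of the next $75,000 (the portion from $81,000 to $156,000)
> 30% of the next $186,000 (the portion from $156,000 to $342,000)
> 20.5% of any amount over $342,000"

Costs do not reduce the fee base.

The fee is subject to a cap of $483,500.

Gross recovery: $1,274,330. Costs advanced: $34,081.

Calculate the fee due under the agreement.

Fee base is the gross recovery, $1,274,330; costs are reimbursed separately.
First $81,000 at 45% = $36,450.00
Next $75,000 at 39% = $29,250.00
Next $186,000 at 30% = $55,800.00
Remaining $932,330 at 20.5% = $191,127.65
Fee: $36,450.00 + $29,250.00 + $55,800.00 + $191,127.65 = $312,627.65
$312,627.65 is under the $483,500 cap.

$312,627.65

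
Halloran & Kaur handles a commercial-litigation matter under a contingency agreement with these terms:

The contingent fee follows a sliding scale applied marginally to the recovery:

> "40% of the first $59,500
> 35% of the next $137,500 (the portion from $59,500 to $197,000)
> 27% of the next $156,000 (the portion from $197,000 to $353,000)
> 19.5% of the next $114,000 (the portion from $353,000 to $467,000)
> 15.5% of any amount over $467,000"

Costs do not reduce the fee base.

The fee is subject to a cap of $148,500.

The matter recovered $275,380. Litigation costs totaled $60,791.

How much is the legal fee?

$93,087.60

Fee base is the gross recovery, $275,380; costs are reimbursed separately.
First $59,500 at 40% = $23,800.00
Next $137,500 at 35% = $48,125.00
Remaining $78,380 at 27% = $21,162.60
Fee: $23,800.00 + $48,125.00 + $21,162.60 = $93,087.60
$93,087.60 is under the $148,500 cap.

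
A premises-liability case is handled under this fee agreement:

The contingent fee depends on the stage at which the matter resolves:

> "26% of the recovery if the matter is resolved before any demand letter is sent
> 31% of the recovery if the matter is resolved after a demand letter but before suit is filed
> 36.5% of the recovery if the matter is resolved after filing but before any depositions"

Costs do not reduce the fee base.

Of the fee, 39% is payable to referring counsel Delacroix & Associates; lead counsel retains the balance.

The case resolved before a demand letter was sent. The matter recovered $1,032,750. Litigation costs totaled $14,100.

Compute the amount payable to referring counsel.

Fee base is the gross recovery, $1,032,750; costs are reimbursed separately.
The matter resolved before a demand letter was sent, so the 26% rate applies.
$1,032,750 × 26% = $268,515.00
Referral share: 39% of $268,515.00 = $104,720.85; lead counsel retains $268,515.00 − $104,720.85 = $163,794.15.

$104,720.85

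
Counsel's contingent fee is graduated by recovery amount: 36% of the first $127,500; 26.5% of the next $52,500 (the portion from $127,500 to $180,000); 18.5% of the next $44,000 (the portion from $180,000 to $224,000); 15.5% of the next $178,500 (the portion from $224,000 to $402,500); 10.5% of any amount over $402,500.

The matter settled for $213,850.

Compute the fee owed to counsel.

First $127,500 at 36% = $45,900.00
Next $52,500 at 26.5% = $13,912.50
Remaining $33,850 at 18.5% = $6,262.25
Fee: $45,900.00 + $13,912.50 + $6,262.25 = $66,074.75

$66,074.75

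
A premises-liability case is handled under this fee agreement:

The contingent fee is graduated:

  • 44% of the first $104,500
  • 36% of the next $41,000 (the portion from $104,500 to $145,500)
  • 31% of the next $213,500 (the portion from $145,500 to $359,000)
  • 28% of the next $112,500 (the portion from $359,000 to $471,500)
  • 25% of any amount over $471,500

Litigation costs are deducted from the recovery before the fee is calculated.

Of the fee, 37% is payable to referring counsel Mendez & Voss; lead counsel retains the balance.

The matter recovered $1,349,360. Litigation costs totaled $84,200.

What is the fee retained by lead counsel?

Fee base (net of costs): $1,349,360 − $84,200 = $1,265,160
First $104,500 at 44% = $45,980.00
Next $41,000 at 36% = $14,760.00
Next $213,500 at 31% = $66,185.00
Next $112,500 at 28% = $31,500.00
Remaining $793,660 at 25% = $198,415.00
Fee: $45,980.00 + $14,760.00 + $66,185.00 + $31,500.00 + $198,415.00 = $356,840.00
Referral share: 37% of $356,840.00 = $132,030.80; lead counsel retains $356,840.00 − $132,030.80 = $224,809.20.

$224,809.20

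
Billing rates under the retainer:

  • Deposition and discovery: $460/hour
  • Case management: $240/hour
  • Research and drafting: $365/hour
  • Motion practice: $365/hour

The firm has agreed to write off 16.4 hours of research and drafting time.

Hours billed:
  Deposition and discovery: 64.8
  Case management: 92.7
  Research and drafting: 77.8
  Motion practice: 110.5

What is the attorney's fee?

$114,799.50

Deposition and discovery: 64.8 × $460 = $29,808.00
Case management: 92.7 × $240 = $22,248.00
Research and drafting: 77.8 × $365 = $28,397.00
Motion practice: 110.5 × $365 = $40,332.50
Subtotal: $120,785.50
Write-off: 16.4 × $365 = $5,986.00
Total: $120,785.50 − $5,986.00 = $114,799.50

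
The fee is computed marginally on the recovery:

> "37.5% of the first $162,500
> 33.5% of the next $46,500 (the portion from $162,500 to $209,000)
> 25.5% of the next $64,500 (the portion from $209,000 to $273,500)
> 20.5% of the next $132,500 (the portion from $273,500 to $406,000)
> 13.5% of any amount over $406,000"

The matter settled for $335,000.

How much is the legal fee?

First $162,500 at 37.5% = $60,937.50
Next $46,500 at 33.5% = $15,577.50
Next $64,500 at 25.5% = $16,447.50
Remaining $61,500 at 20.5% = $12,607.50
Fee: $60,937.50 + $15,577.50 + $16,447.50 + $12,607.50 = $105,570.00

$105,570.00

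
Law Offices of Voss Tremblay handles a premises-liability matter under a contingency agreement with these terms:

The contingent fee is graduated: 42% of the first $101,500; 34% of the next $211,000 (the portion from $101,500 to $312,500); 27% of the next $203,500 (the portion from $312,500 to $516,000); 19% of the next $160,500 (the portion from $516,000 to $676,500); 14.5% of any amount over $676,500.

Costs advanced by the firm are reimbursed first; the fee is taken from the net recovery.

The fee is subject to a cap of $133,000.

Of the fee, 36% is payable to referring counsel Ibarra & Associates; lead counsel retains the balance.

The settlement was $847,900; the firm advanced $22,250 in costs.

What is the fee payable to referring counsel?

Fee base (net of costs): $847,900 − $22,250 = $825,650
First $101,500 at 42% = $42,630.00
Next $211,000 at 34% = $71,740.00
Next $203,500 at 27% = $54,945.00
Next $160,500 at 19% = $30,495.00
Remaining $149,150 at 14.5% = $21,626.75
Fee: $42,630.00 + $71,740.00 + $54,945.00 + $30,495.00 + $21,626.75 = $221,436.75
$221,436.75 exceeds the $133,000 cap, so the fee is capped at $133,000.00.
Referral share: 36% of $133,000.00 = $47,880.00; lead counsel retains $133,000.00 − $47,880.00 = $85,120.00.

$47,880.00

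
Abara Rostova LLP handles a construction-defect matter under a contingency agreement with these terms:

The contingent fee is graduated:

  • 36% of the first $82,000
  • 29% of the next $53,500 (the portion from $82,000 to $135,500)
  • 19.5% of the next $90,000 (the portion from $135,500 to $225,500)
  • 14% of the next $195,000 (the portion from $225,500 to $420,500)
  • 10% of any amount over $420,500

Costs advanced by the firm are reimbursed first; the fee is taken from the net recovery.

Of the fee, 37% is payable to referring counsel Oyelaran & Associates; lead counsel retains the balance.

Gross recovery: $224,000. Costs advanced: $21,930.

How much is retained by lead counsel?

Fee base (net of costs): $224,000 − $21,930 = $202,070
First $82,000 at 36% = $29,520.00
Next $53,500 at 29% = $15,515.00
Remaining $66,570 at 19.5% = $12,981.15
Fee: $29,520.00 + $15,515.00 + $12,981.15 = $58,016.15
Referral share: 37% of $58,016.15 = $21,465.98; lead counsel retains $58,016.15 − $21,465.98 = $36,550.17.

$36,550.17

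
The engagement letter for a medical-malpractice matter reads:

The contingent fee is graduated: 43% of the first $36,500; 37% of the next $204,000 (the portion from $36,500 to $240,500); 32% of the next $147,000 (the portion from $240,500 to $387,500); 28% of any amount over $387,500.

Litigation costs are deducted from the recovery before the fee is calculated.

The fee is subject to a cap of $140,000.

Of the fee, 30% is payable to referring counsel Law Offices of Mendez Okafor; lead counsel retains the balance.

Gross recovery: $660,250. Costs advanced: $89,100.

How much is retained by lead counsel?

Fee base (net of costs): $660,250 − $89,100 = $571,150
First $36,500 at 43% = $15,695.00
Next $204,000 at 37% = $75,480.00
Next $147,000 at 32% = $47,040.00
Remaining $183,650 at 28% = $51,422.00
Fee: $15,695.00 + $75,480.00 + $47,040.00 + $51,422.00 = $189,637.00
$189,637.00 exceeds the $140,000 cap, so the fee is capped at $140,000.00.
Referral share: 30% of $140,000.00 = $42,000.00; lead counsel retains $140,000.00 − $42,000.00 = $98,000.00.

$98,000.00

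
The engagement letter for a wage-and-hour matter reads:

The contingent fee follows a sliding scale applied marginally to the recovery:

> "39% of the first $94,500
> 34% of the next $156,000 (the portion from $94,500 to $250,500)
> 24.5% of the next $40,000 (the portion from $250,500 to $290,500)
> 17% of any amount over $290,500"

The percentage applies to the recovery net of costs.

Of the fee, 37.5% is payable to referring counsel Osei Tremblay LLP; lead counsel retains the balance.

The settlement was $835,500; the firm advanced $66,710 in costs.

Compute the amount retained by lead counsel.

Fee base (net of costs): $835,500 − $66,710 = $768,790
First $94,500 at 39% = $36,855.00
Next $156,000 at 34% = $53,040.00
Next $40,000 at 24.5% = $9,800.00
Remaining $478,290 at 17% = $81,309.30
Fee: $36,855.00 + $53,040.00 + $9,800.00 + $81,309.30 = $181,004.30
Referral share: 37.5% of $181,004.30 = $67,876.61; lead counsel retains $181,004.30 − $67,876.61 = $113,127.69.

$113,127.69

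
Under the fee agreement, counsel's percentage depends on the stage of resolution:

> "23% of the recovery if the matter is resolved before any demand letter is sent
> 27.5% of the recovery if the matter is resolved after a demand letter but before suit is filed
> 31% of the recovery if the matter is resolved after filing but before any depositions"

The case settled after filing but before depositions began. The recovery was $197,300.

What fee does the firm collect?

$61,163.00

The matter settled after filing but before depositions began, so the 31% rate applies.
$197,300 × 31% = $61,163.00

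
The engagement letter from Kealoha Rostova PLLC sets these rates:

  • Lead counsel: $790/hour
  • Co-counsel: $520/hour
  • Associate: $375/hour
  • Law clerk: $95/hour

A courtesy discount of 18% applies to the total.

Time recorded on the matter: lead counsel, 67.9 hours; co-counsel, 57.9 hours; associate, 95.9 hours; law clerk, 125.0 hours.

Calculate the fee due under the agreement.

$107,900.93

Lead counsel: 67.9 × $790 = $53,641.00
Co-counsel: 57.9 × $520 = $30,108.00
Associate: 95.9 × $375 = $35,962.50
Law clerk: 125.0 × $95 = $11,875.00
Subtotal: $131,586.50
Less 18% discount: −$23,685.57
Total: $131,586.50 − $23,685.57 = $107,900.93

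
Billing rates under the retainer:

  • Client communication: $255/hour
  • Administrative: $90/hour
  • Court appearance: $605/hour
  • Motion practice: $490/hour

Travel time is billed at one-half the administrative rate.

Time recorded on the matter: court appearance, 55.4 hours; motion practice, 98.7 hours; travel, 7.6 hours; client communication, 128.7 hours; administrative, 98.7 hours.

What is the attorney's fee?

$123,923.50

Client communication: 128.7 × $255 = $32,818.50
Administrative: 98.7 × $90 = $8,883.00
Court appearance: 55.4 × $605 = $33,517.00
Motion practice: 98.7 × $490 = $48,363.00
Subtotal: $32,818.50 + $8,883.00 + $33,517.00 + $48,363.00 = $123,581.50
Travel: 7.6 × ($90 ÷ 2) = 7.6 × $45.00 = $342.00
Total: $123,581.50 + $342.00 = $123,923.50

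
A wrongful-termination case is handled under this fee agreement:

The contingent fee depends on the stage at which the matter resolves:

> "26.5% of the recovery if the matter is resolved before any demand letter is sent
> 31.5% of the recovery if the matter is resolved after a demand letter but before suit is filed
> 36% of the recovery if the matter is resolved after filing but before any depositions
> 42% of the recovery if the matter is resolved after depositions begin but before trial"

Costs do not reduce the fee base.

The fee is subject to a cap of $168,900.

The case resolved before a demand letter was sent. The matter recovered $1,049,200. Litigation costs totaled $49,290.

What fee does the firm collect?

$168,900.00

Fee base is the gross recovery, $1,049,200; costs are reimbursed separately.
The matter resolved before a demand letter was sent, so the 26.5% rate applies.
$1,049,200 × 26.5% = $278,038.00
$278,038.00 exceeds the $168,900 cap, so the fee is capped at $168,900.00.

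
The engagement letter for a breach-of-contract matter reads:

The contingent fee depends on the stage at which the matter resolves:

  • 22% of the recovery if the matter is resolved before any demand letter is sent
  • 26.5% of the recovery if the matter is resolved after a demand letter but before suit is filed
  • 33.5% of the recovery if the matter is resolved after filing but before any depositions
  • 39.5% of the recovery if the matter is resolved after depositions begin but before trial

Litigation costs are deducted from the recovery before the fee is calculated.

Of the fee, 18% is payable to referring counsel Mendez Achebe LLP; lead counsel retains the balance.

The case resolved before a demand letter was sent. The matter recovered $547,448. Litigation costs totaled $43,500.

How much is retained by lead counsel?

$90,912.22

Fee base (net of costs): $547,448 − $43,500 = $503,948
The matter resolved before a demand letter was sent, so the 22% rate applies.
$503,948 × 22% = $110,868.56
Referral share: 18% of $110,868.56 = $19,956.34; lead counsel retains $110,868.56 − $19,956.34 = $90,912.22.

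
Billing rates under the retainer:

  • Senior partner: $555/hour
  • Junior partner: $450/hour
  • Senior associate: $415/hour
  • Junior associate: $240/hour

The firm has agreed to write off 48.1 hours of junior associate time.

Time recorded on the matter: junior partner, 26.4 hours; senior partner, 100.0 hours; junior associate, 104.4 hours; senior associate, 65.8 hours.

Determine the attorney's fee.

Senior partner: 100.0 × $555 = $55,500.00
Junior partner: 26.4 × $450 = $11,880.00
Senior associate: 65.8 × $415 = $27,307.00
Junior associate: 104.4 × $240 = $25,056.00
Subtotal: $119,743.00
Write-off: 48.1 × $240 = $11,544.00
Total: $119,743.00 − $11,544.00 = $108,199.00

$108,199.00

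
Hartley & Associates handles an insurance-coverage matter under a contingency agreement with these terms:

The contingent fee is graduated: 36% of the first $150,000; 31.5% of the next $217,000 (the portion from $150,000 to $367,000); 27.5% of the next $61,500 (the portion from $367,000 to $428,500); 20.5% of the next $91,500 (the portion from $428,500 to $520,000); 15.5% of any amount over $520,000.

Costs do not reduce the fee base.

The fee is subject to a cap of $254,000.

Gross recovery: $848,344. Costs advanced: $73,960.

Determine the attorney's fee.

Fee base is the gross recovery, $848,344; costs are reimbursed separately.
First $150,000 at 36% = $54,000.00
Next $217,000 at 31.5% = $68,355.00
Next $61,500 at 27.5% = $16,912.50
Next $91,500 at 20.5% = $18,757.50
Remaining $328,344 at 15.5% = $50,893.32
Fee: $54,000.00 + $68,355.00 + $16,912.50 + $18,757.50 + $50,893.32 = $208,918.32
$208,918.32 is under the $254,000 cap.

$208,918.32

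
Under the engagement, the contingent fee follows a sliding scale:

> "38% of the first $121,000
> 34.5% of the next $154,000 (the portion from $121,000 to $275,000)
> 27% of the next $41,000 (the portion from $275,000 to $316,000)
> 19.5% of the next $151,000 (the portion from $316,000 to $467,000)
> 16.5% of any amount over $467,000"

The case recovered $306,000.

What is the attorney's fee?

$107,480.00

First $121,000 at 38% = $45,980.00
Next $154,000 at 34.5% = $53,130.00
Remaining $31,000 at 27% = $8,370.00
Fee: $45,980.00 + $53,130.00 + $8,370.00 = $107,480.00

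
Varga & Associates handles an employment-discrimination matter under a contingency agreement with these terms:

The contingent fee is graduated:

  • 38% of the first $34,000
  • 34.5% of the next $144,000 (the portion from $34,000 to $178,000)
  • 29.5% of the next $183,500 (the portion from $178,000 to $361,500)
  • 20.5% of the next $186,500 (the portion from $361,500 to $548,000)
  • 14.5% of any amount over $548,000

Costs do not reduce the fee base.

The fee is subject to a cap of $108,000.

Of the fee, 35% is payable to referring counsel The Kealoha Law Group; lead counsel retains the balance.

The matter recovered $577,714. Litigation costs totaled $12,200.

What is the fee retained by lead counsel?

$70,200.00

Fee base is the gross recovery, $577,714; costs are reimbursed separately.
First $34,000 at 38% = $12,920.00
Next $144,000 at 34.5% = $49,680.00
Next $183,500 at 29.5% = $54,132.50
Next $186,500 at 20.5% = $38,232.50
Remaining $29,714 at 14.5% = $4,308.53
Fee: $12,920.00 + $49,680.00 + $54,132.50 + $38,232.50 + $4,308.53 = $159,273.53
$159,273.53 exceeds the $108,000 cap, so the fee is capped at $108,000.00.
Referral share: 35% of $108,000.00 = $37,800.00; lead counsel retains $108,000.00 − $37,800.00 = $70,200.00.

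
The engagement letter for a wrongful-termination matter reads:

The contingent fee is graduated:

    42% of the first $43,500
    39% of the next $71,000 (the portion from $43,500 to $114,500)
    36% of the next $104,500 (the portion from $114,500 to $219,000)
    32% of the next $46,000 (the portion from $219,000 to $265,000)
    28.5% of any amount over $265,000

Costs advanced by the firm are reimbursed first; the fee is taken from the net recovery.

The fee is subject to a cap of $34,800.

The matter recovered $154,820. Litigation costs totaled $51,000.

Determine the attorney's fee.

$34,800.00

Fee base (net of costs): $154,820 − $51,000 = $103,820
First $43,500 at 42% = $18,270.00
Remaining $60,320 at 39% = $23,524.80
Fee: $18,270.00 + $23,524.80 = $41,794.80
$41,794.80 exceeds the $34,800 cap, so the fee is capped at $34,800.00.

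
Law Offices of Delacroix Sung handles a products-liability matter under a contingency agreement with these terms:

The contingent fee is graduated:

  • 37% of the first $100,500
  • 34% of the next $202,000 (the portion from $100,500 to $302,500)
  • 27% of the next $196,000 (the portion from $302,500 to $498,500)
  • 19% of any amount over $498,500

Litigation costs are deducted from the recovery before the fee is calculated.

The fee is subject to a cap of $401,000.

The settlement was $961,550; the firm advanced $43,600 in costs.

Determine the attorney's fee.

Fee base (net of costs): $961,550 − $43,600 = $917,950
First $100,500 at 37% = $37,185.00
Next $202,000 at 34% = $68,680.00
Next $196,000 at 27% = $52,920.00
Remaining $419,450 at 19% = $79,695.50
Fee: $37,185.00 + $68,680.00 + $52,920.00 + $79,695.50 = $238,480.50
$238,480.50 is under the $401,000 cap.

$238,480.50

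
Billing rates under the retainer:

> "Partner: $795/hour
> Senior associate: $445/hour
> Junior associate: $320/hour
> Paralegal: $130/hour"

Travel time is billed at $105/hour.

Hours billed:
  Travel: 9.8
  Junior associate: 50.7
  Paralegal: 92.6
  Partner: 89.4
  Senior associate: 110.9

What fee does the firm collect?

Partner: 89.4 × $795 = $71,073.00
Senior associate: 110.9 × $445 = $49,350.50
Junior associate: 50.7 × $320 = $16,224.00
Paralegal: 92.6 × $130 = $12,038.00
Subtotal: $71,073.00 + $49,350.50 + $16,224.00 + $12,038.00 = $148,685.50
Travel: 9.8 × $105 = $1,029.00
Total: $148,685.50 + $1,029.00 = $149,714.50

$149,714.50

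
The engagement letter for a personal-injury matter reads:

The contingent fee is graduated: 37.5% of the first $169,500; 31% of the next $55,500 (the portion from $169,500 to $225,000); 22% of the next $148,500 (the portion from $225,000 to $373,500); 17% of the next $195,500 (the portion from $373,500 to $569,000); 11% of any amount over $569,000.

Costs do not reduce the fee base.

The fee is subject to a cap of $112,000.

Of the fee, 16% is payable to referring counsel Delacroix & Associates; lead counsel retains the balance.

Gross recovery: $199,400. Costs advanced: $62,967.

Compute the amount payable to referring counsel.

Fee base is the gross recovery, $199,400; costs are reimbursed separately.
First $169,500 at 37.5% = $63,562.50
Remaining $29,900 at 31% = $9,269.00
Fee: $63,562.50 + $9,269.00 = $72,831.50
$72,831.50 is under the $112,000 cap.
Referral share: 16% of $72,831.50 = $11,653.04; lead counsel retains $72,831.50 − $11,653.04 = $61,178.46.

$11,653.04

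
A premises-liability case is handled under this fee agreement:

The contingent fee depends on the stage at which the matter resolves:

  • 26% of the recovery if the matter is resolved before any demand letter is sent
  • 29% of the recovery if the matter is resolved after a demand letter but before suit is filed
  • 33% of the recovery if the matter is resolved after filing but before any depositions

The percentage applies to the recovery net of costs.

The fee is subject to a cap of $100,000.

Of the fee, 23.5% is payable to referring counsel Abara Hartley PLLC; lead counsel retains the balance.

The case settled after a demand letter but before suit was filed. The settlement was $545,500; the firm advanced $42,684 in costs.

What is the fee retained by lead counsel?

$76,500.00

Fee base (net of costs): $545,500 − $42,684 = $502,816
The matter settled after a demand letter but before suit was filed, so the 29% rate applies.
$502,816 × 29% = $145,816.64
$145,816.64 exceeds the $100,000 cap, so the fee is capped at $100,000.00.
Referral share: 23.5% of $100,000.00 = $23,500.00; lead counsel retains $100,000.00 − $23,500.00 = $76,500.00.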